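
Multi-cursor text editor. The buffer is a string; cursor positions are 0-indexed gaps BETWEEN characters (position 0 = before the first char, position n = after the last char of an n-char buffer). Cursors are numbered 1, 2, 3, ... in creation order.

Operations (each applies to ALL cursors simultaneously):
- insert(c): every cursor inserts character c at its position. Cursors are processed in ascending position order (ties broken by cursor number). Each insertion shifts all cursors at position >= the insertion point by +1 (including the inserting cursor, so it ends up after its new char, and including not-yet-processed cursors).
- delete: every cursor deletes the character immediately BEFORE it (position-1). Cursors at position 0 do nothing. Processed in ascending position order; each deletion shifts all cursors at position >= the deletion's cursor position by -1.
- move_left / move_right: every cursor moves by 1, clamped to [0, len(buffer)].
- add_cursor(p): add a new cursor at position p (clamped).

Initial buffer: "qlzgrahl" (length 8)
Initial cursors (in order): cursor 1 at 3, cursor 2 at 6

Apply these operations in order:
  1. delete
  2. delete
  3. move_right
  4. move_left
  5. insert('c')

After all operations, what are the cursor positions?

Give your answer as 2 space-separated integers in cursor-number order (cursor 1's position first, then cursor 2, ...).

Answer: 2 4

Derivation:
After op 1 (delete): buffer="qlgrhl" (len 6), cursors c1@2 c2@4, authorship ......
After op 2 (delete): buffer="qghl" (len 4), cursors c1@1 c2@2, authorship ....
After op 3 (move_right): buffer="qghl" (len 4), cursors c1@2 c2@3, authorship ....
After op 4 (move_left): buffer="qghl" (len 4), cursors c1@1 c2@2, authorship ....
After op 5 (insert('c')): buffer="qcgchl" (len 6), cursors c1@2 c2@4, authorship .1.2..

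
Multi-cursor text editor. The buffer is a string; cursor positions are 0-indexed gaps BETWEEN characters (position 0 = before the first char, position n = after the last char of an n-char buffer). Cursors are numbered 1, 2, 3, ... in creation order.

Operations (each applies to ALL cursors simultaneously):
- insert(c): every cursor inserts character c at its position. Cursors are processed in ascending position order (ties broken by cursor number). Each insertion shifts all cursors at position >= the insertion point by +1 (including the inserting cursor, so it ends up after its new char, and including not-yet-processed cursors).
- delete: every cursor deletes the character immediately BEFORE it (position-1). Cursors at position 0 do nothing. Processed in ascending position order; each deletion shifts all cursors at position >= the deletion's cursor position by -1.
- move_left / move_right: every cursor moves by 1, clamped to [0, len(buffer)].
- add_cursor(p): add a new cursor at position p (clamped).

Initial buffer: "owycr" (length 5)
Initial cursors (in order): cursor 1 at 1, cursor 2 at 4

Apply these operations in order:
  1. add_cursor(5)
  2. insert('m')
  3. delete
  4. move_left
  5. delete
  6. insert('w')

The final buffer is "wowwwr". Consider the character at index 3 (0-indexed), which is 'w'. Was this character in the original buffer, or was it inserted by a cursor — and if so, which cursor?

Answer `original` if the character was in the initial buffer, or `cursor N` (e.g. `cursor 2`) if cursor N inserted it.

Answer: cursor 2

Derivation:
After op 1 (add_cursor(5)): buffer="owycr" (len 5), cursors c1@1 c2@4 c3@5, authorship .....
After op 2 (insert('m')): buffer="omwycmrm" (len 8), cursors c1@2 c2@6 c3@8, authorship .1...2.3
After op 3 (delete): buffer="owycr" (len 5), cursors c1@1 c2@4 c3@5, authorship .....
After op 4 (move_left): buffer="owycr" (len 5), cursors c1@0 c2@3 c3@4, authorship .....
After op 5 (delete): buffer="owr" (len 3), cursors c1@0 c2@2 c3@2, authorship ...
After op 6 (insert('w')): buffer="wowwwr" (len 6), cursors c1@1 c2@5 c3@5, authorship 1..23.
Authorship (.=original, N=cursor N): 1 . . 2 3 .
Index 3: author = 2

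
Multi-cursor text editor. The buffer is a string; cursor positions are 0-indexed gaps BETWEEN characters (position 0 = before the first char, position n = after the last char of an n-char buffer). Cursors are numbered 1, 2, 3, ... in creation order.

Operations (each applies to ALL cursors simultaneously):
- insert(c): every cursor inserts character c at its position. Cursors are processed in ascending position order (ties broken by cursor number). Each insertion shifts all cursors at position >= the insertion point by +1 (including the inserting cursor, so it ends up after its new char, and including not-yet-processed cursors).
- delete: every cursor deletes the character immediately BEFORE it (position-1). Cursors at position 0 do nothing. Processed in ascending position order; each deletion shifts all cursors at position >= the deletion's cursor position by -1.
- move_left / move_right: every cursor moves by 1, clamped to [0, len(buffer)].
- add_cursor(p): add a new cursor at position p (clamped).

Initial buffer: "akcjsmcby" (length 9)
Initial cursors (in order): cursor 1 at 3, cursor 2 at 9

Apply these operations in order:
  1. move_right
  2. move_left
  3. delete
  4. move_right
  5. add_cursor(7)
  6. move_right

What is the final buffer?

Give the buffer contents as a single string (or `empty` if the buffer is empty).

After op 1 (move_right): buffer="akcjsmcby" (len 9), cursors c1@4 c2@9, authorship .........
After op 2 (move_left): buffer="akcjsmcby" (len 9), cursors c1@3 c2@8, authorship .........
After op 3 (delete): buffer="akjsmcy" (len 7), cursors c1@2 c2@6, authorship .......
After op 4 (move_right): buffer="akjsmcy" (len 7), cursors c1@3 c2@7, authorship .......
After op 5 (add_cursor(7)): buffer="akjsmcy" (len 7), cursors c1@3 c2@7 c3@7, authorship .......
After op 6 (move_right): buffer="akjsmcy" (len 7), cursors c1@4 c2@7 c3@7, authorship .......

Answer: akjsmcy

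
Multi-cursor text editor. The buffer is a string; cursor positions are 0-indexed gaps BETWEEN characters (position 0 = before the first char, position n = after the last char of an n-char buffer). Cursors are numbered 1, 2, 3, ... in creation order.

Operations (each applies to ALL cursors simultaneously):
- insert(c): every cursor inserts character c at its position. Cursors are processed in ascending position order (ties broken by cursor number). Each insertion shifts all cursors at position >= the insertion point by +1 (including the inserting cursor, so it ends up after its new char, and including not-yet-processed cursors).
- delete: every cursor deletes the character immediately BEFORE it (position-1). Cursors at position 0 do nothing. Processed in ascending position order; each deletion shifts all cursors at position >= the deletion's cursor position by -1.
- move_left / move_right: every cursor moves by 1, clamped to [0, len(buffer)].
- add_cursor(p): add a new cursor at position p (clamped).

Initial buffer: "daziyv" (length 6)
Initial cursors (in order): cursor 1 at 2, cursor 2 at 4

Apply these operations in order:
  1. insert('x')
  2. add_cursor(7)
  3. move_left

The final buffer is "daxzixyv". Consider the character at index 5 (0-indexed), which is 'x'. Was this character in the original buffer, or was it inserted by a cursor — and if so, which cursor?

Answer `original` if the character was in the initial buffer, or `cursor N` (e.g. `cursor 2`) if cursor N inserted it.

After op 1 (insert('x')): buffer="daxzixyv" (len 8), cursors c1@3 c2@6, authorship ..1..2..
After op 2 (add_cursor(7)): buffer="daxzixyv" (len 8), cursors c1@3 c2@6 c3@7, authorship ..1..2..
After op 3 (move_left): buffer="daxzixyv" (len 8), cursors c1@2 c2@5 c3@6, authorship ..1..2..
Authorship (.=original, N=cursor N): . . 1 . . 2 . .
Index 5: author = 2

Answer: cursor 2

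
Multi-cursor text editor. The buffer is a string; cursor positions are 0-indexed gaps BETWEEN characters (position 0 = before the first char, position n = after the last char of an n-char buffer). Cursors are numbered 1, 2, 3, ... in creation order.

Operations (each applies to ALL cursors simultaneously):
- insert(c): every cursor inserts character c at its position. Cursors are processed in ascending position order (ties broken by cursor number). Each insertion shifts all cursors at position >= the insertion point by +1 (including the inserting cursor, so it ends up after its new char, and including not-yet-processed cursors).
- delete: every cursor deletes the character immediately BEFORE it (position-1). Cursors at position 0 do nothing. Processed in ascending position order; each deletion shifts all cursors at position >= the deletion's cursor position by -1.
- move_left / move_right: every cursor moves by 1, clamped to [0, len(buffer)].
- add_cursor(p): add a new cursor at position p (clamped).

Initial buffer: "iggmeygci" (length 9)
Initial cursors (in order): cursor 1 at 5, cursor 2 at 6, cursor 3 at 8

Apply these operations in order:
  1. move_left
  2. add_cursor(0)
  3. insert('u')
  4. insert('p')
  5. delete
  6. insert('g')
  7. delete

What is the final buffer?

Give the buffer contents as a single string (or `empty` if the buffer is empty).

After op 1 (move_left): buffer="iggmeygci" (len 9), cursors c1@4 c2@5 c3@7, authorship .........
After op 2 (add_cursor(0)): buffer="iggmeygci" (len 9), cursors c4@0 c1@4 c2@5 c3@7, authorship .........
After op 3 (insert('u')): buffer="uiggmueuyguci" (len 13), cursors c4@1 c1@6 c2@8 c3@11, authorship 4....1.2..3..
After op 4 (insert('p')): buffer="upiggmupeupygupci" (len 17), cursors c4@2 c1@8 c2@11 c3@15, authorship 44....11.22..33..
After op 5 (delete): buffer="uiggmueuyguci" (len 13), cursors c4@1 c1@6 c2@8 c3@11, authorship 4....1.2..3..
After op 6 (insert('g')): buffer="ugiggmugeugygugci" (len 17), cursors c4@2 c1@8 c2@11 c3@15, authorship 44....11.22..33..
After op 7 (delete): buffer="uiggmueuyguci" (len 13), cursors c4@1 c1@6 c2@8 c3@11, authorship 4....1.2..3..

Answer: uiggmueuyguci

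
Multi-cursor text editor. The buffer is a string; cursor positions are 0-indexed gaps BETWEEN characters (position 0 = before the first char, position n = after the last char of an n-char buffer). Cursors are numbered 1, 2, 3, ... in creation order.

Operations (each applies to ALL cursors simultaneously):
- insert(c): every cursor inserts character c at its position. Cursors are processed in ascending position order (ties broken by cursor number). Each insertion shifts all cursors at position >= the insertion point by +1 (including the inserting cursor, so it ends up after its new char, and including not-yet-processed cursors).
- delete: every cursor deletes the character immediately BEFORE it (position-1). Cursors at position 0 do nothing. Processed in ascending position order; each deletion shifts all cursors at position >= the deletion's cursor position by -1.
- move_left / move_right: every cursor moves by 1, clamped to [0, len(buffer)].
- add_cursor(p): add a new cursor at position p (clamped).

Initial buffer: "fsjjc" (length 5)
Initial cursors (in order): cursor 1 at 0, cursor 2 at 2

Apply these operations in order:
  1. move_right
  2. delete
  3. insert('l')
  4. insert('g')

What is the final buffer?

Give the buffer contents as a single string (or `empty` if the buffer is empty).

After op 1 (move_right): buffer="fsjjc" (len 5), cursors c1@1 c2@3, authorship .....
After op 2 (delete): buffer="sjc" (len 3), cursors c1@0 c2@1, authorship ...
After op 3 (insert('l')): buffer="lsljc" (len 5), cursors c1@1 c2@3, authorship 1.2..
After op 4 (insert('g')): buffer="lgslgjc" (len 7), cursors c1@2 c2@5, authorship 11.22..

Answer: lgslgjc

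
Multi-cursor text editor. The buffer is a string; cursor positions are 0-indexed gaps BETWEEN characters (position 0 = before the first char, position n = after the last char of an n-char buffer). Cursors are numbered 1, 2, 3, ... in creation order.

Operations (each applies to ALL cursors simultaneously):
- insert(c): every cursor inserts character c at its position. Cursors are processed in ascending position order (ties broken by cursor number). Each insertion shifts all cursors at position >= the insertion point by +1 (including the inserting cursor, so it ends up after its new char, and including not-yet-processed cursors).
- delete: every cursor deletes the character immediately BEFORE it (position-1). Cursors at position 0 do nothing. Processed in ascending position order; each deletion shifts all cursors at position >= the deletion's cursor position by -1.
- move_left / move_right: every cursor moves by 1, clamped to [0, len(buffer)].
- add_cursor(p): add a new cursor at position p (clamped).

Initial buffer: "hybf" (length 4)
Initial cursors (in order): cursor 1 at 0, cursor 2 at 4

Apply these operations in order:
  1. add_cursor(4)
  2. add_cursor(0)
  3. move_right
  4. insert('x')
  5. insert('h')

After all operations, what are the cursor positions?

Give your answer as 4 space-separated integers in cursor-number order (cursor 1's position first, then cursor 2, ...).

Answer: 5 12 12 5

Derivation:
After op 1 (add_cursor(4)): buffer="hybf" (len 4), cursors c1@0 c2@4 c3@4, authorship ....
After op 2 (add_cursor(0)): buffer="hybf" (len 4), cursors c1@0 c4@0 c2@4 c3@4, authorship ....
After op 3 (move_right): buffer="hybf" (len 4), cursors c1@1 c4@1 c2@4 c3@4, authorship ....
After op 4 (insert('x')): buffer="hxxybfxx" (len 8), cursors c1@3 c4@3 c2@8 c3@8, authorship .14...23
After op 5 (insert('h')): buffer="hxxhhybfxxhh" (len 12), cursors c1@5 c4@5 c2@12 c3@12, authorship .1414...2323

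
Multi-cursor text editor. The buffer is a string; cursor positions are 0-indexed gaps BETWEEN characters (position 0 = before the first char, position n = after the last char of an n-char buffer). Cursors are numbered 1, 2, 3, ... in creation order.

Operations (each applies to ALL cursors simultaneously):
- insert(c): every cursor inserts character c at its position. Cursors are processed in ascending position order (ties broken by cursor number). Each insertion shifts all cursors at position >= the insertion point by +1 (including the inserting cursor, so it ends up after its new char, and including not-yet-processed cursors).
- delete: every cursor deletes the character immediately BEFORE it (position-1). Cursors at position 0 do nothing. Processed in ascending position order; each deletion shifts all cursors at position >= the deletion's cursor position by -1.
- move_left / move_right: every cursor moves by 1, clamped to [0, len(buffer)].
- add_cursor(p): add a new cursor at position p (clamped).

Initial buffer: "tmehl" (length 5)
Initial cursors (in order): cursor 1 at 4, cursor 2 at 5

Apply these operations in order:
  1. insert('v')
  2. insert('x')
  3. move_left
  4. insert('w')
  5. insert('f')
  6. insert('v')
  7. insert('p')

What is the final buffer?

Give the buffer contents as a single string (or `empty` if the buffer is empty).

Answer: tmehvwfvpxlvwfvpx

Derivation:
After op 1 (insert('v')): buffer="tmehvlv" (len 7), cursors c1@5 c2@7, authorship ....1.2
After op 2 (insert('x')): buffer="tmehvxlvx" (len 9), cursors c1@6 c2@9, authorship ....11.22
After op 3 (move_left): buffer="tmehvxlvx" (len 9), cursors c1@5 c2@8, authorship ....11.22
After op 4 (insert('w')): buffer="tmehvwxlvwx" (len 11), cursors c1@6 c2@10, authorship ....111.222
After op 5 (insert('f')): buffer="tmehvwfxlvwfx" (len 13), cursors c1@7 c2@12, authorship ....1111.2222
After op 6 (insert('v')): buffer="tmehvwfvxlvwfvx" (len 15), cursors c1@8 c2@14, authorship ....11111.22222
After op 7 (insert('p')): buffer="tmehvwfvpxlvwfvpx" (len 17), cursors c1@9 c2@16, authorship ....111111.222222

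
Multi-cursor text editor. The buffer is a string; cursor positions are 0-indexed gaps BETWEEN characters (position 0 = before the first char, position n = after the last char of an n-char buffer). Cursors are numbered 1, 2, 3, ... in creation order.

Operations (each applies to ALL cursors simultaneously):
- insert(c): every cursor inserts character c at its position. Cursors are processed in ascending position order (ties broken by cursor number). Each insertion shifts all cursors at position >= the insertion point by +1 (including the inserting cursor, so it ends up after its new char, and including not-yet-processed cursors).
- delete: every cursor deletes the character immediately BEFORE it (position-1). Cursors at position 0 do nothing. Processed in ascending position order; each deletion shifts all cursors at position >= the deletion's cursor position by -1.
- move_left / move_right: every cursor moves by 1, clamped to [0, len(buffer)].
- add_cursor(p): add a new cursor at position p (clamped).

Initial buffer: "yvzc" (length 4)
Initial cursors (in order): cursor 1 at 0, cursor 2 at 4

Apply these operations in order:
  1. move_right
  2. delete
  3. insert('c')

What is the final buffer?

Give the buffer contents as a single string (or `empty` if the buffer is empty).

Answer: cvzc

Derivation:
After op 1 (move_right): buffer="yvzc" (len 4), cursors c1@1 c2@4, authorship ....
After op 2 (delete): buffer="vz" (len 2), cursors c1@0 c2@2, authorship ..
After op 3 (insert('c')): buffer="cvzc" (len 4), cursors c1@1 c2@4, authorship 1..2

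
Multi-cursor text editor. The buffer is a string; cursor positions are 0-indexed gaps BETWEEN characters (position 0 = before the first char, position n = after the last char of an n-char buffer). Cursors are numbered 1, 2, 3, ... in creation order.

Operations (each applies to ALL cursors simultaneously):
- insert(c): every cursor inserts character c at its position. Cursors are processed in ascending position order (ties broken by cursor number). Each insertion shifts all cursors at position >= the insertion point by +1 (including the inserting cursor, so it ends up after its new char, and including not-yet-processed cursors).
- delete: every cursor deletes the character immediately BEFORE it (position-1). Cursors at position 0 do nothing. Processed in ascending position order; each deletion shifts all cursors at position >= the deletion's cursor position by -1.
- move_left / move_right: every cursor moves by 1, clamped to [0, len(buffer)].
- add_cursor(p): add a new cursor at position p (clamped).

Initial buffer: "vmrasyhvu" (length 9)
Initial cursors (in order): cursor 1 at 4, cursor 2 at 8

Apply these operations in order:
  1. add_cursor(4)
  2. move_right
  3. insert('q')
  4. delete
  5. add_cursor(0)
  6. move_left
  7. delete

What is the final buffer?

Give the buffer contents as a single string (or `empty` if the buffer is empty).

After op 1 (add_cursor(4)): buffer="vmrasyhvu" (len 9), cursors c1@4 c3@4 c2@8, authorship .........
After op 2 (move_right): buffer="vmrasyhvu" (len 9), cursors c1@5 c3@5 c2@9, authorship .........
After op 3 (insert('q')): buffer="vmrasqqyhvuq" (len 12), cursors c1@7 c3@7 c2@12, authorship .....13....2
After op 4 (delete): buffer="vmrasyhvu" (len 9), cursors c1@5 c3@5 c2@9, authorship .........
After op 5 (add_cursor(0)): buffer="vmrasyhvu" (len 9), cursors c4@0 c1@5 c3@5 c2@9, authorship .........
After op 6 (move_left): buffer="vmrasyhvu" (len 9), cursors c4@0 c1@4 c3@4 c2@8, authorship .........
After op 7 (delete): buffer="vmsyhu" (len 6), cursors c4@0 c1@2 c3@2 c2@5, authorship ......

Answer: vmsyhu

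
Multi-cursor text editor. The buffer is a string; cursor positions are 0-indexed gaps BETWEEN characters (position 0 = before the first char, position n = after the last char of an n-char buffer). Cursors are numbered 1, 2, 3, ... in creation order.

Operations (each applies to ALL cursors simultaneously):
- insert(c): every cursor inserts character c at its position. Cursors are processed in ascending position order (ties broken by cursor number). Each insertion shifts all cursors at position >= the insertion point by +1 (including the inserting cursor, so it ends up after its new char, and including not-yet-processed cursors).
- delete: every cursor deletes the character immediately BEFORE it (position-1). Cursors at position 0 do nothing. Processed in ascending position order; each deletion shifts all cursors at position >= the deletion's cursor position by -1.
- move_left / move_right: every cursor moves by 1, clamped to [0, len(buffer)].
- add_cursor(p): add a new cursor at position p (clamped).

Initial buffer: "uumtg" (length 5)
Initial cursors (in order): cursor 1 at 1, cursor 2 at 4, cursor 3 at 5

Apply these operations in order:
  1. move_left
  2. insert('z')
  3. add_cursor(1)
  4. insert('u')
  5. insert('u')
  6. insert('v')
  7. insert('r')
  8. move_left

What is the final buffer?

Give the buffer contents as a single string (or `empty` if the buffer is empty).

Answer: zuuuuvvrruumzuuvrtzuuvrg

Derivation:
After op 1 (move_left): buffer="uumtg" (len 5), cursors c1@0 c2@3 c3@4, authorship .....
After op 2 (insert('z')): buffer="zuumztzg" (len 8), cursors c1@1 c2@5 c3@7, authorship 1...2.3.
After op 3 (add_cursor(1)): buffer="zuumztzg" (len 8), cursors c1@1 c4@1 c2@5 c3@7, authorship 1...2.3.
After op 4 (insert('u')): buffer="zuuuumzutzug" (len 12), cursors c1@3 c4@3 c2@8 c3@11, authorship 114...22.33.
After op 5 (insert('u')): buffer="zuuuuuumzuutzuug" (len 16), cursors c1@5 c4@5 c2@11 c3@15, authorship 11414...222.333.
After op 6 (insert('v')): buffer="zuuuuvvuumzuuvtzuuvg" (len 20), cursors c1@7 c4@7 c2@14 c3@19, authorship 1141414...2222.3333.
After op 7 (insert('r')): buffer="zuuuuvvrruumzuuvrtzuuvrg" (len 24), cursors c1@9 c4@9 c2@17 c3@23, authorship 114141414...22222.33333.
After op 8 (move_left): buffer="zuuuuvvrruumzuuvrtzuuvrg" (len 24), cursors c1@8 c4@8 c2@16 c3@22, authorship 114141414...22222.33333.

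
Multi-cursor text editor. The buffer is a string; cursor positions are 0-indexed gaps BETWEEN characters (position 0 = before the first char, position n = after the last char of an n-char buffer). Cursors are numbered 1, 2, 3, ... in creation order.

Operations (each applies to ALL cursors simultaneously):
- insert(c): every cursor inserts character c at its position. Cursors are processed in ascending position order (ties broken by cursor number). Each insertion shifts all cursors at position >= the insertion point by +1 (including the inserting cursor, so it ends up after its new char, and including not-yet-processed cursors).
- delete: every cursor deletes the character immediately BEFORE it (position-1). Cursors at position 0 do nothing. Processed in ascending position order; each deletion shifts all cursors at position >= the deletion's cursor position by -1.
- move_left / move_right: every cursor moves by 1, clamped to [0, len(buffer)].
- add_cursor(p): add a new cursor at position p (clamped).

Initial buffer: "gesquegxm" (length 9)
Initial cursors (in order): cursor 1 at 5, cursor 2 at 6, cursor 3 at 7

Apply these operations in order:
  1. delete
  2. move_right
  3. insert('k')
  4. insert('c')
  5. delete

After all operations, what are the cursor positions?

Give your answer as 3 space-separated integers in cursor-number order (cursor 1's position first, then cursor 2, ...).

Answer: 8 8 8

Derivation:
After op 1 (delete): buffer="gesqxm" (len 6), cursors c1@4 c2@4 c3@4, authorship ......
After op 2 (move_right): buffer="gesqxm" (len 6), cursors c1@5 c2@5 c3@5, authorship ......
After op 3 (insert('k')): buffer="gesqxkkkm" (len 9), cursors c1@8 c2@8 c3@8, authorship .....123.
After op 4 (insert('c')): buffer="gesqxkkkcccm" (len 12), cursors c1@11 c2@11 c3@11, authorship .....123123.
After op 5 (delete): buffer="gesqxkkkm" (len 9), cursors c1@8 c2@8 c3@8, authorship .....123.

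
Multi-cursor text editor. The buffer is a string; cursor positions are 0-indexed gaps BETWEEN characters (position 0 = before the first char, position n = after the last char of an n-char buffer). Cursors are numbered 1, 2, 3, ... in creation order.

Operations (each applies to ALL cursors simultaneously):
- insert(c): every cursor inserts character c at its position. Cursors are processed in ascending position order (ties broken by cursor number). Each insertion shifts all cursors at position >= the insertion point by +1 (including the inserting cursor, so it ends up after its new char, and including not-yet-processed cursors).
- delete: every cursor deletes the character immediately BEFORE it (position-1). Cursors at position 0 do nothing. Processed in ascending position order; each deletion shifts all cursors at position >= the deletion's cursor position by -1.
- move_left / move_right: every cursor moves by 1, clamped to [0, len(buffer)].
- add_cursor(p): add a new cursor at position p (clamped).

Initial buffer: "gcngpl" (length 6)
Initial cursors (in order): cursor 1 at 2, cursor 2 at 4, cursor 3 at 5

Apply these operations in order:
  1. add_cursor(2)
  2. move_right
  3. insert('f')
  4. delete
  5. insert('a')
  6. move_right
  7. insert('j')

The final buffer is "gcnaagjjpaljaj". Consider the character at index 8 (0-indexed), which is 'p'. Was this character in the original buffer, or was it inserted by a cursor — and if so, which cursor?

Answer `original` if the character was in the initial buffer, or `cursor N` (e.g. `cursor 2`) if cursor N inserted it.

After op 1 (add_cursor(2)): buffer="gcngpl" (len 6), cursors c1@2 c4@2 c2@4 c3@5, authorship ......
After op 2 (move_right): buffer="gcngpl" (len 6), cursors c1@3 c4@3 c2@5 c3@6, authorship ......
After op 3 (insert('f')): buffer="gcnffgpflf" (len 10), cursors c1@5 c4@5 c2@8 c3@10, authorship ...14..2.3
After op 4 (delete): buffer="gcngpl" (len 6), cursors c1@3 c4@3 c2@5 c3@6, authorship ......
After op 5 (insert('a')): buffer="gcnaagpala" (len 10), cursors c1@5 c4@5 c2@8 c3@10, authorship ...14..2.3
After op 6 (move_right): buffer="gcnaagpala" (len 10), cursors c1@6 c4@6 c2@9 c3@10, authorship ...14..2.3
After op 7 (insert('j')): buffer="gcnaagjjpaljaj" (len 14), cursors c1@8 c4@8 c2@12 c3@14, authorship ...14.14.2.233
Authorship (.=original, N=cursor N): . . . 1 4 . 1 4 . 2 . 2 3 3
Index 8: author = original

Answer: original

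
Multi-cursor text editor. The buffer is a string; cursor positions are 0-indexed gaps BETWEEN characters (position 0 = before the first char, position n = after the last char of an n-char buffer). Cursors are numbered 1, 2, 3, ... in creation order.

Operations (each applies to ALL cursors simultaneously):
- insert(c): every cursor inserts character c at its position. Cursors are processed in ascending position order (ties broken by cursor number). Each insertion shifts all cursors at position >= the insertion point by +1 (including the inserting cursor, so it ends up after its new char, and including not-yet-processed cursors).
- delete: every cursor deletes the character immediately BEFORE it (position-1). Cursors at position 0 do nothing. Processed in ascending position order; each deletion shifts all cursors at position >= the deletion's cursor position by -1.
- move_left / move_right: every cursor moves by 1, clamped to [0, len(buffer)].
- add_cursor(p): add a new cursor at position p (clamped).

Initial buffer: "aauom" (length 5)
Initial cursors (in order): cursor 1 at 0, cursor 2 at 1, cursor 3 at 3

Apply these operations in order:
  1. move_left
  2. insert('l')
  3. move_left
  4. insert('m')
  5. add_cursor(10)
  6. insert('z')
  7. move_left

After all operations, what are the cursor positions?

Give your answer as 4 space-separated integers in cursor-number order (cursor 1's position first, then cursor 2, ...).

Answer: 4 4 9 13

Derivation:
After op 1 (move_left): buffer="aauom" (len 5), cursors c1@0 c2@0 c3@2, authorship .....
After op 2 (insert('l')): buffer="llaaluom" (len 8), cursors c1@2 c2@2 c3@5, authorship 12..3...
After op 3 (move_left): buffer="llaaluom" (len 8), cursors c1@1 c2@1 c3@4, authorship 12..3...
After op 4 (insert('m')): buffer="lmmlaamluom" (len 11), cursors c1@3 c2@3 c3@7, authorship 1122..33...
After op 5 (add_cursor(10)): buffer="lmmlaamluom" (len 11), cursors c1@3 c2@3 c3@7 c4@10, authorship 1122..33...
After op 6 (insert('z')): buffer="lmmzzlaamzluozm" (len 15), cursors c1@5 c2@5 c3@10 c4@14, authorship 112122..333..4.
After op 7 (move_left): buffer="lmmzzlaamzluozm" (len 15), cursors c1@4 c2@4 c3@9 c4@13, authorship 112122..333..4.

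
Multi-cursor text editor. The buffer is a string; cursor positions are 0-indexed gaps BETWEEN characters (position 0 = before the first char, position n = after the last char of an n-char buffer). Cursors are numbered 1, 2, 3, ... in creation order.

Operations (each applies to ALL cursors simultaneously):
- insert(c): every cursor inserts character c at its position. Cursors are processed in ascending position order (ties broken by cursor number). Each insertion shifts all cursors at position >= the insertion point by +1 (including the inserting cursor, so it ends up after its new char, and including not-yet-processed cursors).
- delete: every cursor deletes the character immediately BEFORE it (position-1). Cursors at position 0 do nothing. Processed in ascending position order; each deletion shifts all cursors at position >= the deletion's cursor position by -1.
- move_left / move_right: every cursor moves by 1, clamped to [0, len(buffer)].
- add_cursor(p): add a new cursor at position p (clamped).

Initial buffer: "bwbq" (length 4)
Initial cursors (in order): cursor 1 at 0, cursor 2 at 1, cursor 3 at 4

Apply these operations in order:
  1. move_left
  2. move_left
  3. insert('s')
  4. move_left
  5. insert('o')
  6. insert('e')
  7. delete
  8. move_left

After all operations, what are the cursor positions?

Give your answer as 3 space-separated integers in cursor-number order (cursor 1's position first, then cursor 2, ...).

Answer: 2 2 6

Derivation:
After op 1 (move_left): buffer="bwbq" (len 4), cursors c1@0 c2@0 c3@3, authorship ....
After op 2 (move_left): buffer="bwbq" (len 4), cursors c1@0 c2@0 c3@2, authorship ....
After op 3 (insert('s')): buffer="ssbwsbq" (len 7), cursors c1@2 c2@2 c3@5, authorship 12..3..
After op 4 (move_left): buffer="ssbwsbq" (len 7), cursors c1@1 c2@1 c3@4, authorship 12..3..
After op 5 (insert('o')): buffer="soosbwosbq" (len 10), cursors c1@3 c2@3 c3@7, authorship 1122..33..
After op 6 (insert('e')): buffer="sooeesbwoesbq" (len 13), cursors c1@5 c2@5 c3@10, authorship 112122..333..
After op 7 (delete): buffer="soosbwosbq" (len 10), cursors c1@3 c2@3 c3@7, authorship 1122..33..
After op 8 (move_left): buffer="soosbwosbq" (len 10), cursors c1@2 c2@2 c3@6, authorship 1122..33..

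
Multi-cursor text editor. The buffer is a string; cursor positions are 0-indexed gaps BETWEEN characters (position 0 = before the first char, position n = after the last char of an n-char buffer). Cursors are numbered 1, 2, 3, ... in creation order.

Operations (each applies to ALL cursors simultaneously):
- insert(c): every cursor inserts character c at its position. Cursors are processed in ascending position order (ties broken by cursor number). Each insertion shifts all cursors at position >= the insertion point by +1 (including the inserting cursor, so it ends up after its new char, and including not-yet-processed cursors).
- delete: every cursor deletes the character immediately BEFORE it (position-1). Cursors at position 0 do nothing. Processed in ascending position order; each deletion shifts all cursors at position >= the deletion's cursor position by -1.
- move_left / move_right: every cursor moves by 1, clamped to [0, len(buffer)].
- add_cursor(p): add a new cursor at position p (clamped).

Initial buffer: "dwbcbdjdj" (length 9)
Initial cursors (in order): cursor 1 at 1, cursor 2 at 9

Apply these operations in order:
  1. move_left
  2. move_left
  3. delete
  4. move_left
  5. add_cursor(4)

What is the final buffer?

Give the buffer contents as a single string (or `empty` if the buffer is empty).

After op 1 (move_left): buffer="dwbcbdjdj" (len 9), cursors c1@0 c2@8, authorship .........
After op 2 (move_left): buffer="dwbcbdjdj" (len 9), cursors c1@0 c2@7, authorship .........
After op 3 (delete): buffer="dwbcbddj" (len 8), cursors c1@0 c2@6, authorship ........
After op 4 (move_left): buffer="dwbcbddj" (len 8), cursors c1@0 c2@5, authorship ........
After op 5 (add_cursor(4)): buffer="dwbcbddj" (len 8), cursors c1@0 c3@4 c2@5, authorship ........

Answer: dwbcbddj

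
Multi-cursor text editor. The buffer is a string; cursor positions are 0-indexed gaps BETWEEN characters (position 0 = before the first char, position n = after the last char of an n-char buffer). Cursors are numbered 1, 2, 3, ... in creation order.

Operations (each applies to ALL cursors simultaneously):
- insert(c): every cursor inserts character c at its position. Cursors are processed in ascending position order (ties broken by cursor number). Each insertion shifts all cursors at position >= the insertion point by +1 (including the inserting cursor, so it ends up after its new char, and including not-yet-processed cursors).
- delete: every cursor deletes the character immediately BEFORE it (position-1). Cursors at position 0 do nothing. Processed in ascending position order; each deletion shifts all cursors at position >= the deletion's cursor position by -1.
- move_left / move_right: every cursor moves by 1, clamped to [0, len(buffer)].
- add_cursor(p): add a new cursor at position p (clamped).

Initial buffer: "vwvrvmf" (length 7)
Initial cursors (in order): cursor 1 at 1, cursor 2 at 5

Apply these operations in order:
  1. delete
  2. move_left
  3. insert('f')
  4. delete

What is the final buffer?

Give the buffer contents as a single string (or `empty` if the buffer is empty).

Answer: wvrmf

Derivation:
After op 1 (delete): buffer="wvrmf" (len 5), cursors c1@0 c2@3, authorship .....
After op 2 (move_left): buffer="wvrmf" (len 5), cursors c1@0 c2@2, authorship .....
After op 3 (insert('f')): buffer="fwvfrmf" (len 7), cursors c1@1 c2@4, authorship 1..2...
After op 4 (delete): buffer="wvrmf" (len 5), cursors c1@0 c2@2, authorship .....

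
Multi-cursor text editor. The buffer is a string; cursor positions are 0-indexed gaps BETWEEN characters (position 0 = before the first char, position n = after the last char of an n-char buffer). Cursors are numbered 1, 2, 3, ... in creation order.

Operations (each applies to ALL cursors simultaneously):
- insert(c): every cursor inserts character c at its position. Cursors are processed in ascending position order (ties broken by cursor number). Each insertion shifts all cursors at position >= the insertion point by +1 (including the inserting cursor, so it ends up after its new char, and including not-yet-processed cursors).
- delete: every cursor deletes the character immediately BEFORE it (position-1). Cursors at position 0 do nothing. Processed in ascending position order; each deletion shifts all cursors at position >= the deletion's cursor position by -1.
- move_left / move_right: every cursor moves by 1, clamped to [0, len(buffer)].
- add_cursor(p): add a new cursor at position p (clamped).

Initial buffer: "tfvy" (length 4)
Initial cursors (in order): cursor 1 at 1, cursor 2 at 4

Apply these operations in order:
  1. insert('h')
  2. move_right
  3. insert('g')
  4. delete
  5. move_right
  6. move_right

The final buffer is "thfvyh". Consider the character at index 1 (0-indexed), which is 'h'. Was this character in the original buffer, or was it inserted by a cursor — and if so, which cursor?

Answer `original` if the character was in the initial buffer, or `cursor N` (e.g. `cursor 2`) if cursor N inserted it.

After op 1 (insert('h')): buffer="thfvyh" (len 6), cursors c1@2 c2@6, authorship .1...2
After op 2 (move_right): buffer="thfvyh" (len 6), cursors c1@3 c2@6, authorship .1...2
After op 3 (insert('g')): buffer="thfgvyhg" (len 8), cursors c1@4 c2@8, authorship .1.1..22
After op 4 (delete): buffer="thfvyh" (len 6), cursors c1@3 c2@6, authorship .1...2
After op 5 (move_right): buffer="thfvyh" (len 6), cursors c1@4 c2@6, authorship .1...2
After op 6 (move_right): buffer="thfvyh" (len 6), cursors c1@5 c2@6, authorship .1...2
Authorship (.=original, N=cursor N): . 1 . . . 2
Index 1: author = 1

Answer: cursor 1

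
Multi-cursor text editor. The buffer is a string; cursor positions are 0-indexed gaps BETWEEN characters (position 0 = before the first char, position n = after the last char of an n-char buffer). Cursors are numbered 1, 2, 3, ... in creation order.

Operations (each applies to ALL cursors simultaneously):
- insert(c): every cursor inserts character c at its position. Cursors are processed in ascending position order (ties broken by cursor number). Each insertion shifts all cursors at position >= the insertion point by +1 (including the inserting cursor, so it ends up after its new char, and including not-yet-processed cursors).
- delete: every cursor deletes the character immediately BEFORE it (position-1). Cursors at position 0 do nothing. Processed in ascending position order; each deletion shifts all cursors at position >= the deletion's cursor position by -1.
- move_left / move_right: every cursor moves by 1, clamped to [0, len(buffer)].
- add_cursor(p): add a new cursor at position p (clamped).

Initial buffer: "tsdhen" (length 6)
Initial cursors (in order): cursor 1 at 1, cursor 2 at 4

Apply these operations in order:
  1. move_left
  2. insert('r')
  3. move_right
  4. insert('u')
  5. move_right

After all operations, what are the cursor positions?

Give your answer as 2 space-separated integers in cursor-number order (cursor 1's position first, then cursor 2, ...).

Answer: 4 9

Derivation:
After op 1 (move_left): buffer="tsdhen" (len 6), cursors c1@0 c2@3, authorship ......
After op 2 (insert('r')): buffer="rtsdrhen" (len 8), cursors c1@1 c2@5, authorship 1...2...
After op 3 (move_right): buffer="rtsdrhen" (len 8), cursors c1@2 c2@6, authorship 1...2...
After op 4 (insert('u')): buffer="rtusdrhuen" (len 10), cursors c1@3 c2@8, authorship 1.1..2.2..
After op 5 (move_right): buffer="rtusdrhuen" (len 10), cursors c1@4 c2@9, authorship 1.1..2.2..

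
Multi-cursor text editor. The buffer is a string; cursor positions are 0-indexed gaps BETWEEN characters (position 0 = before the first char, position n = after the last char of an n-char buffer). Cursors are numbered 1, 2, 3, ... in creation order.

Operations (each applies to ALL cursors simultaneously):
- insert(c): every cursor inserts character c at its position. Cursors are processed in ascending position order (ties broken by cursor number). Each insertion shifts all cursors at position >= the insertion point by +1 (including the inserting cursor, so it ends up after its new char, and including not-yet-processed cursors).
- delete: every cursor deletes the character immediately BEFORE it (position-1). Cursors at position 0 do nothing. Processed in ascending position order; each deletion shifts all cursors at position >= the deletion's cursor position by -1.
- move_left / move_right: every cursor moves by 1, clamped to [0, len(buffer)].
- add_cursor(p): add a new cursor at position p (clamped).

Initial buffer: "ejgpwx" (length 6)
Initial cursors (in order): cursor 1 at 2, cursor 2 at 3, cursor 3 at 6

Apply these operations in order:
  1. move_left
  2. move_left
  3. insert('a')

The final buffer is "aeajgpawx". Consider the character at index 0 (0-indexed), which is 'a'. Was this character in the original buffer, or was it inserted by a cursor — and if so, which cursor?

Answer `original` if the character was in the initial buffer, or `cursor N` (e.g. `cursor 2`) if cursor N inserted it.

After op 1 (move_left): buffer="ejgpwx" (len 6), cursors c1@1 c2@2 c3@5, authorship ......
After op 2 (move_left): buffer="ejgpwx" (len 6), cursors c1@0 c2@1 c3@4, authorship ......
After op 3 (insert('a')): buffer="aeajgpawx" (len 9), cursors c1@1 c2@3 c3@7, authorship 1.2...3..
Authorship (.=original, N=cursor N): 1 . 2 . . . 3 . .
Index 0: author = 1

Answer: cursor 1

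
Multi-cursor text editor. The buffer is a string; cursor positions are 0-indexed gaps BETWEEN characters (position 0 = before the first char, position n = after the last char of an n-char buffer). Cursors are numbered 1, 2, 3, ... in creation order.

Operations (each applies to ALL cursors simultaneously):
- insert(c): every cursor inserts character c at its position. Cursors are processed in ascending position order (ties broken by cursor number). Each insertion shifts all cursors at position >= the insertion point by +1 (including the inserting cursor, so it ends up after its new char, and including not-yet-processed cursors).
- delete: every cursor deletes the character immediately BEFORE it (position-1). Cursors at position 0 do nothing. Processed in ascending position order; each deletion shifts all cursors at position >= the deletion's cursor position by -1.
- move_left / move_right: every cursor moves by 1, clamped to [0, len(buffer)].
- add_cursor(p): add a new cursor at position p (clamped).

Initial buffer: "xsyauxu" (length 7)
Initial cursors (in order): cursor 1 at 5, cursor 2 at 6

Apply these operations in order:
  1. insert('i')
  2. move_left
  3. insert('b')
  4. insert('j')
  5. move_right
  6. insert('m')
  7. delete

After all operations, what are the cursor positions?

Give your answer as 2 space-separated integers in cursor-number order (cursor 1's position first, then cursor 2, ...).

Answer: 8 12

Derivation:
After op 1 (insert('i')): buffer="xsyauixiu" (len 9), cursors c1@6 c2@8, authorship .....1.2.
After op 2 (move_left): buffer="xsyauixiu" (len 9), cursors c1@5 c2@7, authorship .....1.2.
After op 3 (insert('b')): buffer="xsyaubixbiu" (len 11), cursors c1@6 c2@9, authorship .....11.22.
After op 4 (insert('j')): buffer="xsyaubjixbjiu" (len 13), cursors c1@7 c2@11, authorship .....111.222.
After op 5 (move_right): buffer="xsyaubjixbjiu" (len 13), cursors c1@8 c2@12, authorship .....111.222.
After op 6 (insert('m')): buffer="xsyaubjimxbjimu" (len 15), cursors c1@9 c2@14, authorship .....1111.2222.
After op 7 (delete): buffer="xsyaubjixbjiu" (len 13), cursors c1@8 c2@12, authorship .....111.222.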